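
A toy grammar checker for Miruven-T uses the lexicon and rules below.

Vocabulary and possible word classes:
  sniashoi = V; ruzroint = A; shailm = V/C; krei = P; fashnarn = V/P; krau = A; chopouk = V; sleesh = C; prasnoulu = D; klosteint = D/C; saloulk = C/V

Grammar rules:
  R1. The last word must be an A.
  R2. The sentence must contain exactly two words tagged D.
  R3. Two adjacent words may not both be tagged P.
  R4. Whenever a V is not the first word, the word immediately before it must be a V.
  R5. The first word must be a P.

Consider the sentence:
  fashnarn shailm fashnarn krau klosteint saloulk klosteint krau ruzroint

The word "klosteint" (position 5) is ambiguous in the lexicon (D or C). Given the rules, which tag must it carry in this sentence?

Candidates per position — 1:fashnarn {V,P}; 2:shailm {V,C}; 3:fashnarn {V,P}; 4:krau {A}; 5:klosteint {D,C}; 6:saloulk {C,V}; 7:klosteint {D,C}; 8:krau {A}; 9:ruzroint {A}.
Position 1: tagging it V would leave rule 5 unsatisfiable, so it must be P.
Position 2: tagging it V would leave rule 4 unsatisfiable, so it must be C.
Position 3: tagging it V would leave rule 4 unsatisfiable, so it must be P.
Position 5: tagging it C would leave rule 2 unsatisfiable, so it must be D.
Position 6: tagging it V would leave rule 4 unsatisfiable, so it must be C.
Position 7: tagging it C would leave rule 2 unsatisfiable, so it must be D.
The unique satisfying tagging is: P C P A D C D A A.
Checking: rule 1 holds; rule 2 holds; rule 3 holds; rule 4 holds; rule 5 holds.

D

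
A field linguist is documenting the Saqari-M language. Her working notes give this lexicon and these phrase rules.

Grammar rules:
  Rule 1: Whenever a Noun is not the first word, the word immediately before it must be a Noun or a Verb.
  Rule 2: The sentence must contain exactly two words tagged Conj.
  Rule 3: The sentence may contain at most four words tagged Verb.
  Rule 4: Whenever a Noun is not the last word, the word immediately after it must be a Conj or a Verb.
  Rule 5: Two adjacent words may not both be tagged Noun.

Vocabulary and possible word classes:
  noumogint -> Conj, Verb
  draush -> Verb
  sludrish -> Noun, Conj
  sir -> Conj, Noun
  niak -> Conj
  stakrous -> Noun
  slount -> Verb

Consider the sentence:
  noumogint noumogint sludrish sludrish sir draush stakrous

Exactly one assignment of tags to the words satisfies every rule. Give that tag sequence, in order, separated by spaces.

Verb Verb Noun Conj Conj Verb Noun

Candidates per position — 1:noumogint {Conj,Verb}; 2:noumogint {Conj,Verb}; 3:sludrish {Noun,Conj}; 4:sludrish {Noun,Conj}; 5:sir {Conj,Noun}; 6:draush {Verb}; 7:stakrous {Noun}.
The remaining ambiguous positions (1, 2, 3, 4, 5) are resolved jointly — only one combination satisfies every rule.
That leaves exactly one tagging: Verb Verb Noun Conj Conj Verb Noun.
Rule-by-rule: rule 1 ✓; rule 2 ✓; rule 3 ✓; rule 4 ✓; rule 5 ✓.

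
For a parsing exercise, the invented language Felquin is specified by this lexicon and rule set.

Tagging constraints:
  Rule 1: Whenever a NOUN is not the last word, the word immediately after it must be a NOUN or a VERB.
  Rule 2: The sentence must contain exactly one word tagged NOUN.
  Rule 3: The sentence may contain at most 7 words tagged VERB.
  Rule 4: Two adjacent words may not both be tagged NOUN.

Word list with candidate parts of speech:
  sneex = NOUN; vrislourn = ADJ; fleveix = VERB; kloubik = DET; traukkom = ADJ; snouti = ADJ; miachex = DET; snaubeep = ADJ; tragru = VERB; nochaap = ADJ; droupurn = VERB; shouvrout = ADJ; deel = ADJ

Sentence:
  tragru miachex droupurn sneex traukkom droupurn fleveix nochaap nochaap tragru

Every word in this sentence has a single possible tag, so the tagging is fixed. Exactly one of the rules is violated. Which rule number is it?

Fixed tagging: VERB DET VERB NOUN ADJ VERB VERB ADJ ADJ VERB.
Checking each rule: R1 fail, R2 pass, R3 pass, R4 pass.
Only rule 1 fails.

1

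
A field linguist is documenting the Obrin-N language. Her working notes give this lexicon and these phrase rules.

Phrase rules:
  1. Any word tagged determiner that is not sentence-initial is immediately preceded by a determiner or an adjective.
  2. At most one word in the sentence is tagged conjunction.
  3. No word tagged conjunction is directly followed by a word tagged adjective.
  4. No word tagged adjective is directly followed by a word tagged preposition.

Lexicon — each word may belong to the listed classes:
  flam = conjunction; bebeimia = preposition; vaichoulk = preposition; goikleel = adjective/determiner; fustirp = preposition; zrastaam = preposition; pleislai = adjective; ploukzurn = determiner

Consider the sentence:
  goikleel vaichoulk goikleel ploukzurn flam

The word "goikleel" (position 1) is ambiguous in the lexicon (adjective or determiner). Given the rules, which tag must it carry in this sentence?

determiner

Candidates per position — 1:goikleel {adjective,determiner}; 2:vaichoulk {preposition}; 3:goikleel {adjective,determiner}; 4:ploukzurn {determiner}; 5:flam {conjunction}.
Position 1: adjective is ruled out by rule 4; that leaves determiner.
Position 3: determiner is ruled out by rule 1; that leaves adjective.
The unique satisfying tagging is: determiner preposition adjective determiner conjunction.
Checking: rule 1 ✓; rule 2 ✓; rule 3 ✓; rule 4 ✓.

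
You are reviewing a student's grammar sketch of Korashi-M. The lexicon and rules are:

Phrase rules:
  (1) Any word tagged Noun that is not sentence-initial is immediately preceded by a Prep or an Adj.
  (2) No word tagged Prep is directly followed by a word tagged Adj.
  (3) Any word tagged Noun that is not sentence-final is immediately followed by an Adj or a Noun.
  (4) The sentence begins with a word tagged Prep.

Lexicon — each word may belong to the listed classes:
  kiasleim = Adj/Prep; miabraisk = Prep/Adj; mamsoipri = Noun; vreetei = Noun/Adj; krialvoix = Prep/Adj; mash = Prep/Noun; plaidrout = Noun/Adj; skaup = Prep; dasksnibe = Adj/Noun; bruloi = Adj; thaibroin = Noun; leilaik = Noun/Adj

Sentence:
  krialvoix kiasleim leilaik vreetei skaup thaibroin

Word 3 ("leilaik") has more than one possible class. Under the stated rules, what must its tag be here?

Candidates per position — 1:krialvoix {Prep,Adj}; 2:kiasleim {Adj,Prep}; 3:leilaik {Noun,Adj}; 4:vreetei {Noun,Adj}; 5:skaup {Prep}; 6:thaibroin {Noun}.
At position 1, choosing Adj makes rule 4 impossible to satisfy; hence Prep.
At position 2, choosing Adj makes rule 2 impossible to satisfy; hence Prep.
At position 3, choosing Adj makes rule 2 impossible to satisfy; hence Noun.
At position 4, choosing Noun makes rule 1 impossible to satisfy; hence Adj.
The only consistent sequence is: Prep Prep Noun Adj Prep Noun.
Checking: rule 1 ok; rule 2 ok; rule 3 ok; rule 4 ok.

Noun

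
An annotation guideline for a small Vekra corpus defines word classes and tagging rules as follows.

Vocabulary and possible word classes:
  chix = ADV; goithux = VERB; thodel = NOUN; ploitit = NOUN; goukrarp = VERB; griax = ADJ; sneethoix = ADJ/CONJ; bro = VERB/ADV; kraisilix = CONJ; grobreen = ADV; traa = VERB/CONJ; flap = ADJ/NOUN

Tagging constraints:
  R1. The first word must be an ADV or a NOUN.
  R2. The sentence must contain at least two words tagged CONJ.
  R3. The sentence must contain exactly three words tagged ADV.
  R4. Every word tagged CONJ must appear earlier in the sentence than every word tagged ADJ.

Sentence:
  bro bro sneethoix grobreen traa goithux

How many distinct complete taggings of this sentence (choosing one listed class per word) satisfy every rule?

Candidates per position — 1:bro {VERB,ADV}; 2:bro {VERB,ADV}; 3:sneethoix {ADJ,CONJ}; 4:grobreen {ADV}; 5:traa {VERB,CONJ}; 6:goithux {VERB}.
There are 16 candidate sequences in total.
The sequences that satisfy every rule: ADV ADV CONJ ADV CONJ VERB.
Count = 1.

1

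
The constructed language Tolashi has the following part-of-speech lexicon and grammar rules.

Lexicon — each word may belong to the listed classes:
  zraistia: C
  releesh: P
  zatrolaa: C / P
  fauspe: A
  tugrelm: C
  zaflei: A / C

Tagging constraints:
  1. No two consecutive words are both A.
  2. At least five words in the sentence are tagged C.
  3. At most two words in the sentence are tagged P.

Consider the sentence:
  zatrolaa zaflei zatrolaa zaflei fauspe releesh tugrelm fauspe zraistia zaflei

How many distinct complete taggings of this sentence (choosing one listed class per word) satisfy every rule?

Candidates per position — 1:zatrolaa {C,P}; 2:zaflei {A,C}; 3:zatrolaa {C,P}; 4:zaflei {A,C}; 5:fauspe {A}; 6:releesh {P}; 7:tugrelm {C}; 8:fauspe {A}; 9:zraistia {C}; 10:zaflei {A,C}.
There are 32 candidate sequences in total.
Checking each against the rules leaves 10 sequences.
Count = 10.

10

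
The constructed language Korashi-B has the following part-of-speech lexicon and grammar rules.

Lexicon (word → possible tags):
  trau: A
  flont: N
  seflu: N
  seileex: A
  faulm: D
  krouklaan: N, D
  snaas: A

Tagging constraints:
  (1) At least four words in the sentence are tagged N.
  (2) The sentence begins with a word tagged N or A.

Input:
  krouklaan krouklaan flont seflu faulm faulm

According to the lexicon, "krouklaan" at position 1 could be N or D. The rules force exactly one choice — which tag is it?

Candidates per position — 1:krouklaan {N,D}; 2:krouklaan {N,D}; 3:flont {N}; 4:seflu {N}; 5:faulm {D}; 6:faulm {D}.
At position 1, choosing D makes rule 1 impossible to satisfy; hence N.
At position 2, choosing D makes rule 1 impossible to satisfy; hence N.
The only consistent sequence is: N N N N D D.
Checking: rule 1 ok; rule 2 ok.

N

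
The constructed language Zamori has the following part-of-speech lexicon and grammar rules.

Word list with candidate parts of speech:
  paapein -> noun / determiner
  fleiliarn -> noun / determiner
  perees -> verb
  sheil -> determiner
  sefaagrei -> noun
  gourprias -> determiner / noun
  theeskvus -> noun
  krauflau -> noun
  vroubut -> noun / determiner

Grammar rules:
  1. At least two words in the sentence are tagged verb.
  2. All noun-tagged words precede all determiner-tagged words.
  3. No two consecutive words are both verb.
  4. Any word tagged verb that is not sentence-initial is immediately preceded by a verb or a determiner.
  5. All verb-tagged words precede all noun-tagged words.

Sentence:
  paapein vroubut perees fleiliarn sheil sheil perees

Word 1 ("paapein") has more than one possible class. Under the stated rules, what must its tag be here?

Candidates per position — 1:paapein {noun,determiner}; 2:vroubut {noun,determiner}; 3:perees {verb}; 4:fleiliarn {noun,determiner}; 5:sheil {determiner}; 6:sheil {determiner}; 7:perees {verb}.
Word 1 cannot be noun — rule 5 would then fail for every completion. It is determiner.
Word 2 cannot be noun — rule 2 would then fail for every completion. It is determiner.
Word 4 cannot be noun — rule 2 would then fail for every completion. It is determiner.
That leaves exactly one tagging: determiner determiner verb determiner determiner determiner verb.
Rule-by-rule: rule 1 holds; rule 2 holds; rule 3 holds; rule 4 holds; rule 5 holds.

determiner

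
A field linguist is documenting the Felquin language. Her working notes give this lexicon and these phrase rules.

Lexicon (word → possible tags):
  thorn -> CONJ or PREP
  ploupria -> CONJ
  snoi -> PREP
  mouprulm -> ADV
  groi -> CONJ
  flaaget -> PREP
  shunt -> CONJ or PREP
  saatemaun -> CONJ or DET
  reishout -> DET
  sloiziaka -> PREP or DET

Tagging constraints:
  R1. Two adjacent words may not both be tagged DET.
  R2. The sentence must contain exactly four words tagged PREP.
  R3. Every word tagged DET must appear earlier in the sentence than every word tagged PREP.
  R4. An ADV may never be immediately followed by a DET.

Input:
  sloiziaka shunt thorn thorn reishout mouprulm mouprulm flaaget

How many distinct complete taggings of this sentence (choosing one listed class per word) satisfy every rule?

0

Candidates per position — 1:sloiziaka {PREP,DET}; 2:shunt {CONJ,PREP}; 3:thorn {CONJ,PREP}; 4:thorn {CONJ,PREP}; 5:reishout {DET}; 6:mouprulm {ADV}; 7:mouprulm {ADV}; 8:flaaget {PREP}.
There are 16 candidate sequences in total.
Every candidate sequence violates at least one rule; no consistent tagging exists.
Count = 0.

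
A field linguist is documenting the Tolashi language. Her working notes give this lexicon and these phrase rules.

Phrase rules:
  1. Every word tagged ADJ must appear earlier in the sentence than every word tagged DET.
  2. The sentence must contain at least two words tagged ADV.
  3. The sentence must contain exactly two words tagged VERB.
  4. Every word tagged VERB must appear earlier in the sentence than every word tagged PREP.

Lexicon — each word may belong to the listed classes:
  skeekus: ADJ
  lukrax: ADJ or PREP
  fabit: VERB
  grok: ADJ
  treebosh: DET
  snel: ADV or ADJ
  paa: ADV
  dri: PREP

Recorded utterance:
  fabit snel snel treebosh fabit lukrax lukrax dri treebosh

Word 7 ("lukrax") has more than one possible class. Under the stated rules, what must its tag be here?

Candidates per position — 1:fabit {VERB}; 2:snel {ADV,ADJ}; 3:snel {ADV,ADJ}; 4:treebosh {DET}; 5:fabit {VERB}; 6:lukrax {ADJ,PREP}; 7:lukrax {ADJ,PREP}; 8:dri {PREP}; 9:treebosh {DET}.
Position 2: ADJ is ruled out by rule 2; that leaves ADV.
Position 3: ADJ is ruled out by rule 2; that leaves ADV.
Position 6: ADJ is ruled out by rule 1; that leaves PREP.
Position 7: ADJ is ruled out by rule 1; that leaves PREP.
That leaves exactly one tagging: VERB ADV ADV DET VERB PREP PREP PREP DET.
Checking: rule 1 ok; rule 2 ok; rule 3 ok; rule 4 ok.

PREP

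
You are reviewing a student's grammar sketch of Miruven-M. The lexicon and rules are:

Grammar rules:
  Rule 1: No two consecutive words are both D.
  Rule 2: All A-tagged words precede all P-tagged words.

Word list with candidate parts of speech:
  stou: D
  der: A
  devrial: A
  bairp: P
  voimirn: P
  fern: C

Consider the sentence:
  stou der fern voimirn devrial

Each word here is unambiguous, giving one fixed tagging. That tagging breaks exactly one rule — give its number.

Fixed tagging: D A C P A.
Applying the rules: R1 ok, R2 fails.
Only rule 2 fails.

2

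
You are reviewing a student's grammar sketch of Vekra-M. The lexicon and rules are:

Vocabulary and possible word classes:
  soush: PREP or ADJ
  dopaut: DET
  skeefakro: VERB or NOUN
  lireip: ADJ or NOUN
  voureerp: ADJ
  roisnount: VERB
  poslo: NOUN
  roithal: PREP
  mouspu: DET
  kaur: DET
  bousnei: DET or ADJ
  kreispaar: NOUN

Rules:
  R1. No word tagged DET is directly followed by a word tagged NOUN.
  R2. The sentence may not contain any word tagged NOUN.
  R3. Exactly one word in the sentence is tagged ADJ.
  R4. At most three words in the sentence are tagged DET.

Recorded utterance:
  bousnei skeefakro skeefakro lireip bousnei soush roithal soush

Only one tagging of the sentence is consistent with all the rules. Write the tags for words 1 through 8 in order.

Candidates per position — 1:bousnei {DET,ADJ}; 2:skeefakro {VERB,NOUN}; 3:skeefakro {VERB,NOUN}; 4:lireip {ADJ,NOUN}; 5:bousnei {DET,ADJ}; 6:soush {PREP,ADJ}; 7:roithal {PREP}; 8:soush {PREP,ADJ}.
Word 2 cannot be NOUN — rule 2 would then fail for every completion. It is VERB.
Word 3 cannot be NOUN — rule 2 would then fail for every completion. It is VERB.
Word 4 cannot be NOUN — rule 2 would then fail for every completion. It is ADJ.
Word 5 cannot be ADJ — rule 3 would then fail for every completion. It is DET.
Word 6 cannot be ADJ — rule 3 would then fail for every completion. It is PREP.
Word 8 cannot be ADJ — rule 3 would then fail for every completion. It is PREP.
Word 1 cannot be ADJ — rule 3 would then fail for every completion. It is DET.
So the tagging must be: DET VERB VERB ADJ DET PREP PREP PREP.
Check: rule 1 ✓; rule 2 ✓; rule 3 ✓; rule 4 ✓.

DET VERB VERB ADJ DET PREP PREP PREP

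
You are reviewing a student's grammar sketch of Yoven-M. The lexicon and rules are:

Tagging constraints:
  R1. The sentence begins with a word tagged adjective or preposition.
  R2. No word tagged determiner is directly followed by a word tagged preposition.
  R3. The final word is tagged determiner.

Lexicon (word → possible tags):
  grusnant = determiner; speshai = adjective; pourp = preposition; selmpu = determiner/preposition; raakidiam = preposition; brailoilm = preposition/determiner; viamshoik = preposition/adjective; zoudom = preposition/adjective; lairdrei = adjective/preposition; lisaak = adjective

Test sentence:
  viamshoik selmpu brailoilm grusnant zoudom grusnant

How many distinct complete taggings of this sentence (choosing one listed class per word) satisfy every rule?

Candidates per position — 1:viamshoik {preposition,adjective}; 2:selmpu {determiner,preposition}; 3:brailoilm {preposition,determiner}; 4:grusnant {determiner}; 5:zoudom {preposition,adjective}; 6:grusnant {determiner}.
There are 16 candidate sequences in total.
Checking each against the rules leaves 6 sequences.
Count = 6.

6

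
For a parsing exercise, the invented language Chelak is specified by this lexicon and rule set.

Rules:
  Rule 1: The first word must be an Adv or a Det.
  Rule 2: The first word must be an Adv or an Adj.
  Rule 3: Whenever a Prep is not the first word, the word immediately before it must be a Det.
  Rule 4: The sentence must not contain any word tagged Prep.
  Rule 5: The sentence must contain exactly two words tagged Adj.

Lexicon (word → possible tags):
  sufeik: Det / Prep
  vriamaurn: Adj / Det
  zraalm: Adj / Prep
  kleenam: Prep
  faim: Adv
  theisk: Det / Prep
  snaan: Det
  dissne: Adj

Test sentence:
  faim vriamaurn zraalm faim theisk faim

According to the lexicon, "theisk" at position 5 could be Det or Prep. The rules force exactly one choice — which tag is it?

Det

Candidates per position — 1:faim {Adv}; 2:vriamaurn {Adj,Det}; 3:zraalm {Adj,Prep}; 4:faim {Adv}; 5:theisk {Det,Prep}; 6:faim {Adv}.
If word 2 were Det, no tagging could satisfy rule 5; so word 2 is Adj.
If word 3 were Prep, no tagging could satisfy rule 3; so word 3 is Adj.
If word 5 were Prep, no tagging could satisfy rule 3; so word 5 is Det.
The unique satisfying tagging is: Adv Adj Adj Adv Det Adv.
Checking: rule 1 ok; rule 2 ok; rule 3 ok; rule 4 ok; rule 5 ok.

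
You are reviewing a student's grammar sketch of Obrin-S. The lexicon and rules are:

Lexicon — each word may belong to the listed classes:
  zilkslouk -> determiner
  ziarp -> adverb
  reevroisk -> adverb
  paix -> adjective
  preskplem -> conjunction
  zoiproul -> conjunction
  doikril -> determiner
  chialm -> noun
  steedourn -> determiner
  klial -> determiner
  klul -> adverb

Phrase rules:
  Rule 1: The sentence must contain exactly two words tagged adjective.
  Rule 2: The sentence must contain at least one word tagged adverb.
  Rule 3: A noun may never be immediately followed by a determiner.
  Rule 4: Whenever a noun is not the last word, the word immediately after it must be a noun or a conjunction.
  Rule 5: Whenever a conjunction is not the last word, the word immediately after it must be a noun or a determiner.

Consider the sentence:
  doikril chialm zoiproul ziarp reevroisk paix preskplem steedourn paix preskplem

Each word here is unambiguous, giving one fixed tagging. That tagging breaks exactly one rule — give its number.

Fixed tagging: determiner noun conjunction adverb adverb adjective conjunction determiner adjective conjunction.
Applying the rules: R1 holds, R2 holds, R3 holds, R4 holds, R5 violated.
Only rule 5 fails.

5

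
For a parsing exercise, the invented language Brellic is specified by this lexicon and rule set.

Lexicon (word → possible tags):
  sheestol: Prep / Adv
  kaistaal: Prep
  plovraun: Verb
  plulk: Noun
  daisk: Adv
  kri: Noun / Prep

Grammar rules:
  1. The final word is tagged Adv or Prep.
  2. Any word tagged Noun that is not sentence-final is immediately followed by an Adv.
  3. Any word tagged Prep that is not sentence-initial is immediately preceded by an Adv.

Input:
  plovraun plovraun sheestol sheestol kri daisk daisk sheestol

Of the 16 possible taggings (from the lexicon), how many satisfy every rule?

6

Candidates per position — 1:plovraun {Verb}; 2:plovraun {Verb}; 3:sheestol {Prep,Adv}; 4:sheestol {Prep,Adv}; 5:kri {Noun,Prep}; 6:daisk {Adv}; 7:daisk {Adv}; 8:sheestol {Prep,Adv}.
There are 16 candidate sequences in total.
Checking each against the rules leaves 6 sequences.
Count = 6.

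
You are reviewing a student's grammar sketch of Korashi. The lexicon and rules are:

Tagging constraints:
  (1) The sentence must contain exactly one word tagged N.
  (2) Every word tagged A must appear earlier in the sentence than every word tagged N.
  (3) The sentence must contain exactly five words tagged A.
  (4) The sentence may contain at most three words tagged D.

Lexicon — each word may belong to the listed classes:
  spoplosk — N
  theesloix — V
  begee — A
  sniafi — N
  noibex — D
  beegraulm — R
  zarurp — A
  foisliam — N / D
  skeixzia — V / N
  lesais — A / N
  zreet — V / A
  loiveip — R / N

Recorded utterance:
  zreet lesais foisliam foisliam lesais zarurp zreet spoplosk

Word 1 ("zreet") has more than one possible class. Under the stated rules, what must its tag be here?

Candidates per position — 1:zreet {V,A}; 2:lesais {A,N}; 3:foisliam {N,D}; 4:foisliam {N,D}; 5:lesais {A,N}; 6:zarurp {A}; 7:zreet {V,A}; 8:spoplosk {N}.
Position 1: tagging it V would leave rule 3 unsatisfiable, so it must be A.
Position 2: tagging it N would leave rule 1 unsatisfiable, so it must be A.
Position 3: tagging it N would leave rule 1 unsatisfiable, so it must be D.
Position 4: tagging it N would leave rule 1 unsatisfiable, so it must be D.
Position 5: tagging it N would leave rule 1 unsatisfiable, so it must be A.
Position 7: tagging it V would leave rule 3 unsatisfiable, so it must be A.
The unique satisfying tagging is: A A D D A A A N.
Checking: rule 1 holds; rule 2 holds; rule 3 holds; rule 4 holds.

A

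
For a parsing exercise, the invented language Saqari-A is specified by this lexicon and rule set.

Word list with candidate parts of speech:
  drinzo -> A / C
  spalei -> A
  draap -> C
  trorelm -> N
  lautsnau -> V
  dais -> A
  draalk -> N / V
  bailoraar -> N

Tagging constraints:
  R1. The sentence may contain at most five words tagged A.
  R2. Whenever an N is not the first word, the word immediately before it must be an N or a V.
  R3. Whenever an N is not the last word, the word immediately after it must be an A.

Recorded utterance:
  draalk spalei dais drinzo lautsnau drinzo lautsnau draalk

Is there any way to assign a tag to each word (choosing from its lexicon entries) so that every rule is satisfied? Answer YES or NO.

YES

Candidates per position — 1:draalk {N,V}; 2:spalei {A}; 3:dais {A}; 4:drinzo {A,C}; 5:lautsnau {V}; 6:drinzo {A,C}; 7:lautsnau {V}; 8:draalk {N,V}.
One satisfying assignment: V A A A V C V N.
Check: rule 1 ✓; rule 2 ✓; rule 3 ✓.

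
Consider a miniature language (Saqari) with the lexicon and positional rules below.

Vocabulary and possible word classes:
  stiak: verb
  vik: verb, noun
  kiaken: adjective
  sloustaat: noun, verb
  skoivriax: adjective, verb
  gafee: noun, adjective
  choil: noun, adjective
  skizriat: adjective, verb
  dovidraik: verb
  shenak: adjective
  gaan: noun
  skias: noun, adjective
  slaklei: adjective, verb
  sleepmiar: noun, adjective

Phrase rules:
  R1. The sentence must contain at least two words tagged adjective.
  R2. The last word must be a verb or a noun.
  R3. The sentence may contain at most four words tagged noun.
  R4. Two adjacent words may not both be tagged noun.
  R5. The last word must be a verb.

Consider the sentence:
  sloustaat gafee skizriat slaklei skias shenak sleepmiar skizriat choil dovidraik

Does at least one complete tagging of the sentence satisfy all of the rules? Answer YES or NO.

YES

Candidates per position — 1:sloustaat {noun,verb}; 2:gafee {noun,adjective}; 3:skizriat {adjective,verb}; 4:slaklei {adjective,verb}; 5:skias {noun,adjective}; 6:shenak {adjective}; 7:sleepmiar {noun,adjective}; 8:skizriat {adjective,verb}; 9:choil {noun,adjective}; 10:dovidraik {verb}.
One satisfying assignment: verb adjective adjective adjective adjective adjective noun verb noun verb.
Check: rule 1 ✓; rule 2 ✓; rule 3 ✓; rule 4 ✓; rule 5 ✓.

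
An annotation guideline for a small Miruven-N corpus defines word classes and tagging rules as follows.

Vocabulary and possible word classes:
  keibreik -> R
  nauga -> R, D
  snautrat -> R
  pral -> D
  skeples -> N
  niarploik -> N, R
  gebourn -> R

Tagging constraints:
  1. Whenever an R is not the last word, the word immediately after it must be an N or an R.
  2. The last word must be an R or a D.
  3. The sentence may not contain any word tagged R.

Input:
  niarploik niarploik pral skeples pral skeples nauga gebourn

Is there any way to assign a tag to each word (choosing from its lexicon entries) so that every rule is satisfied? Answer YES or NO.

NO

Candidates per position — 1:niarploik {N,R}; 2:niarploik {N,R}; 3:pral {D}; 4:skeples {N}; 5:pral {D}; 6:skeples {N}; 7:nauga {R,D}; 8:gebourn {R}.
Rule 3 cannot be satisfied by any choice of tags from the lexicon.
So there is no consistent tagging.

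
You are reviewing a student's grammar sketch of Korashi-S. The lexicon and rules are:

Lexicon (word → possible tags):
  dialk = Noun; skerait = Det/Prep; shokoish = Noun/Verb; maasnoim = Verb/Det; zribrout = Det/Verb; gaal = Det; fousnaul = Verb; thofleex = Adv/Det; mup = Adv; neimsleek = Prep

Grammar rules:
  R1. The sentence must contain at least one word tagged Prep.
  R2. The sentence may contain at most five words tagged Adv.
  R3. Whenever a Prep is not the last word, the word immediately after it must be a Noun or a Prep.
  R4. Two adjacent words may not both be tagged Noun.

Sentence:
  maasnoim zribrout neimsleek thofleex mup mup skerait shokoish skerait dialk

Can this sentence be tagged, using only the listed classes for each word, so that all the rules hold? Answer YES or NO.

Candidates per position — 1:maasnoim {Verb,Det}; 2:zribrout {Det,Verb}; 3:neimsleek {Prep}; 4:thofleex {Adv,Det}; 5:mup {Adv}; 6:mup {Adv}; 7:skerait {Det,Prep}; 8:shokoish {Noun,Verb}; 9:skerait {Det,Prep}; 10:dialk {Noun}.
Rule 3 cannot be satisfied by any choice of tags from the lexicon.
So there is no consistent tagging.

NO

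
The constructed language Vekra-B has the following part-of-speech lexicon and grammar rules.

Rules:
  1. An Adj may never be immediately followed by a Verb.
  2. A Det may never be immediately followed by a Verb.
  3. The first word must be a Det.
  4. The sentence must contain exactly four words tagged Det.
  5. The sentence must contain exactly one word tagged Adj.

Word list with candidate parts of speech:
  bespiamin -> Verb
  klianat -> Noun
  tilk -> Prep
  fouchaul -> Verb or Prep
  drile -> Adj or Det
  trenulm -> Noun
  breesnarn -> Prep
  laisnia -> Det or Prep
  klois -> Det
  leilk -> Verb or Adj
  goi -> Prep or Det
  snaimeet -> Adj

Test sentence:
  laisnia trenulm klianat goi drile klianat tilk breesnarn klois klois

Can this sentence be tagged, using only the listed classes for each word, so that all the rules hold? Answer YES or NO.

Candidates per position — 1:laisnia {Det,Prep}; 2:trenulm {Noun}; 3:klianat {Noun}; 4:goi {Prep,Det}; 5:drile {Adj,Det}; 6:klianat {Noun}; 7:tilk {Prep}; 8:breesnarn {Prep}; 9:klois {Det}; 10:klois {Det}.
One satisfying assignment: Det Noun Noun Det Adj Noun Prep Prep Det Det.
Check: rule 1 holds; rule 2 holds; rule 3 holds; rule 4 holds; rule 5 holds.

YES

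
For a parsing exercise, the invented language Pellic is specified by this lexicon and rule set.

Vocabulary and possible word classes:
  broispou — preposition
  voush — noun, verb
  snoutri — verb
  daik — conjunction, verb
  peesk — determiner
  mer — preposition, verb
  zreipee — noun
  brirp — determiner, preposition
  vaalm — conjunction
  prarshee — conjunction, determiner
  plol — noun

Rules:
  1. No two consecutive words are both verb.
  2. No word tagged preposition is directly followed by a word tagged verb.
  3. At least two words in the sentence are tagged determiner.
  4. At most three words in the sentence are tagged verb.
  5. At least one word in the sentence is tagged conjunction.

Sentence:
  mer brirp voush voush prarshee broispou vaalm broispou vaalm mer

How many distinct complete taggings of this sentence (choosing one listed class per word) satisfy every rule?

12

Candidates per position — 1:mer {preposition,verb}; 2:brirp {determiner,preposition}; 3:voush {noun,verb}; 4:voush {noun,verb}; 5:prarshee {conjunction,determiner}; 6:broispou {preposition}; 7:vaalm {conjunction}; 8:broispou {preposition}; 9:vaalm {conjunction}; 10:mer {preposition,verb}.
There are 64 candidate sequences in total.
Checking each against the rules leaves 12 sequences.
Count = 12.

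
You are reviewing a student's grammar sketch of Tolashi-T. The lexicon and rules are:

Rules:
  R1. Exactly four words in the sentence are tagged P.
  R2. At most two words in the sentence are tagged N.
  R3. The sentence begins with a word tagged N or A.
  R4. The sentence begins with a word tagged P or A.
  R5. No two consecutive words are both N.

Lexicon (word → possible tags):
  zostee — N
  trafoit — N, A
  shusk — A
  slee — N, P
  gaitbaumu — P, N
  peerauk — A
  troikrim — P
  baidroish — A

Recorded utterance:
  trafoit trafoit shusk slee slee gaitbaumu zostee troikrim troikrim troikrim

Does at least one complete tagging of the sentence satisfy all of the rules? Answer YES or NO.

NO

Candidates per position — 1:trafoit {N,A}; 2:trafoit {N,A}; 3:shusk {A}; 4:slee {N,P}; 5:slee {N,P}; 6:gaitbaumu {P,N}; 7:zostee {N}; 8:troikrim {P}; 9:troikrim {P}; 10:troikrim {P}.
Every candidate sequence violates at least one rule; no consistent tagging exists.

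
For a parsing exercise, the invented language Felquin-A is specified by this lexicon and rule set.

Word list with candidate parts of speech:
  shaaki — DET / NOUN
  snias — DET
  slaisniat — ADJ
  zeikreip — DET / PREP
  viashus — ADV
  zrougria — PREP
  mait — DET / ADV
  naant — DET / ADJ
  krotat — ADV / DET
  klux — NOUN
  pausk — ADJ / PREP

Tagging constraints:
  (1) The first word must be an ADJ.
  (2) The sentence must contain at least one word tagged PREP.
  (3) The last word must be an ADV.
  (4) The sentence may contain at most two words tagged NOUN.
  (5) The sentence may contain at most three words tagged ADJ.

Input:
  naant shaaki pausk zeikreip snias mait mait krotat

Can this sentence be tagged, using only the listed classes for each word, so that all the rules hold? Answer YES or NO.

Candidates per position — 1:naant {DET,ADJ}; 2:shaaki {DET,NOUN}; 3:pausk {ADJ,PREP}; 4:zeikreip {DET,PREP}; 5:snias {DET}; 6:mait {DET,ADV}; 7:mait {DET,ADV}; 8:krotat {ADV,DET}.
One satisfying assignment: ADJ DET PREP PREP DET ADV DET ADV.
Verifying each rule — rule 1 satisfied; rule 2 satisfied; rule 3 satisfied; rule 4 satisfied; rule 5 satisfied.

YES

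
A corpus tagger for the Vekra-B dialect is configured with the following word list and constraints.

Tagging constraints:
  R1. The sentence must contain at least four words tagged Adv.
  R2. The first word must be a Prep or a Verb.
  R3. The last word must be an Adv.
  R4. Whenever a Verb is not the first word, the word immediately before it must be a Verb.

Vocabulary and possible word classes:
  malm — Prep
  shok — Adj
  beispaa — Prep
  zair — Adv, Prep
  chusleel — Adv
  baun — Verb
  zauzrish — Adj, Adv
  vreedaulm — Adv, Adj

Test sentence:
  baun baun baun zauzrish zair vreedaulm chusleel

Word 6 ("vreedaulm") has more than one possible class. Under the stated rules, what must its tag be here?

Candidates per position — 1:baun {Verb}; 2:baun {Verb}; 3:baun {Verb}; 4:zauzrish {Adj,Adv}; 5:zair {Adv,Prep}; 6:vreedaulm {Adv,Adj}; 7:chusleel {Adv}.
Position 4: tagging it Adj would leave rule 1 unsatisfiable, so it must be Adv.
Position 5: tagging it Prep would leave rule 1 unsatisfiable, so it must be Adv.
Position 6: tagging it Adj would leave rule 1 unsatisfiable, so it must be Adv.
The only consistent sequence is: Verb Verb Verb Adv Adv Adv Adv.
Rule-by-rule: rule 1 ok; rule 2 ok; rule 3 ok; rule 4 ok.

Adv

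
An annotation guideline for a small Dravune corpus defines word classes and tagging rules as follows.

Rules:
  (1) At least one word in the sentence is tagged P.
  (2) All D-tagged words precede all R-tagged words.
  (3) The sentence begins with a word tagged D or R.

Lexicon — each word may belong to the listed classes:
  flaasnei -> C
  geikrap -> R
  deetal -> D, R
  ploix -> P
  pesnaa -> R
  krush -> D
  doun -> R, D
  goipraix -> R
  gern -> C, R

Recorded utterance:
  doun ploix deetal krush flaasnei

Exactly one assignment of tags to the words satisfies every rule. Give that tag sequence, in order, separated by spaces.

Candidates per position — 1:doun {R,D}; 2:ploix {P}; 3:deetal {D,R}; 4:krush {D}; 5:flaasnei {C}.
Word 1 cannot be R — rule 2 would then fail for every completion. It is D.
Word 3 cannot be R — rule 2 would then fail for every completion. It is D.
The unique satisfying tagging is: D P D D C.
Verifying each rule — rule 1 holds; rule 2 holds; rule 3 holds.

D P D D C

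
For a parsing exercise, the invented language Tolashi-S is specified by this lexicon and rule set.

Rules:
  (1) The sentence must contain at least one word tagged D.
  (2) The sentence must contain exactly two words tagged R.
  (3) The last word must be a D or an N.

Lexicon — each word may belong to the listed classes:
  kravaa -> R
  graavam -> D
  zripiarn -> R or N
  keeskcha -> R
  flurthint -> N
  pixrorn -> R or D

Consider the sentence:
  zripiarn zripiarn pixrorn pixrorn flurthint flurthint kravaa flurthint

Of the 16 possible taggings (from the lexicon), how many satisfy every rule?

4

Candidates per position — 1:zripiarn {R,N}; 2:zripiarn {R,N}; 3:pixrorn {R,D}; 4:pixrorn {R,D}; 5:flurthint {N}; 6:flurthint {N}; 7:kravaa {R}; 8:flurthint {N}.
There are 16 candidate sequences in total.
The sequences that satisfy every rule: R N D D N N R N; N R D D N N R N; N N R D N N R N; N N D R N N R N.
Count = 4.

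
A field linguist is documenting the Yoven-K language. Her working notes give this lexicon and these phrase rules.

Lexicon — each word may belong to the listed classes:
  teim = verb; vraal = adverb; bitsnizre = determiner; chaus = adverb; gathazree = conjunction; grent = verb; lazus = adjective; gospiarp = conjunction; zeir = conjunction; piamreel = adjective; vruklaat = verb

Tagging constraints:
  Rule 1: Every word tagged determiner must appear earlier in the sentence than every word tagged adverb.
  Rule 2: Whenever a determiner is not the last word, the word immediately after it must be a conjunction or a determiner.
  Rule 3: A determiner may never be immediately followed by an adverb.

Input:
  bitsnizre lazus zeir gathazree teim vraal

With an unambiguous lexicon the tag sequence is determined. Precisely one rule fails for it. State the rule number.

Fixed tagging: determiner adjective conjunction conjunction verb adverb.
Checking each rule: R1 pass, R2 fail, R3 pass.
Only rule 2 fails.

2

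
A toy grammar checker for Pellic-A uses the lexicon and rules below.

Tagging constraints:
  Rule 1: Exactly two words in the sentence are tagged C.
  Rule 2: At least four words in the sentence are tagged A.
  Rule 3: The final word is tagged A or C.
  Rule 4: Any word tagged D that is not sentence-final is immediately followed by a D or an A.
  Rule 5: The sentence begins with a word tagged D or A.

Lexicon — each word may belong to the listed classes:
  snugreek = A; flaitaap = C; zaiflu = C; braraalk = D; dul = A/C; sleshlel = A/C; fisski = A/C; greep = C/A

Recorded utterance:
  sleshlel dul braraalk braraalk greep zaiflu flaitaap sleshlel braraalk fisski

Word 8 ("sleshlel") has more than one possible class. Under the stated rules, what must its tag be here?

Candidates per position — 1:sleshlel {A,C}; 2:dul {A,C}; 3:braraalk {D}; 4:braraalk {D}; 5:greep {C,A}; 6:zaiflu {C}; 7:flaitaap {C}; 8:sleshlel {A,C}; 9:braraalk {D}; 10:fisski {A,C}.
If word 1 were C, no tagging could satisfy rule 1; so word 1 is A.
If word 2 were C, no tagging could satisfy rule 1; so word 2 is A.
If word 5 were C, no tagging could satisfy rule 1; so word 5 is A.
If word 8 were C, no tagging could satisfy rule 1; so word 8 is A.
If word 10 were C, no tagging could satisfy rule 1; so word 10 is A.
The only consistent sequence is: A A D D A C C A D A.
Rule-by-rule: rule 1 satisfied; rule 2 satisfied; rule 3 satisfied; rule 4 satisfied; rule 5 satisfied.

A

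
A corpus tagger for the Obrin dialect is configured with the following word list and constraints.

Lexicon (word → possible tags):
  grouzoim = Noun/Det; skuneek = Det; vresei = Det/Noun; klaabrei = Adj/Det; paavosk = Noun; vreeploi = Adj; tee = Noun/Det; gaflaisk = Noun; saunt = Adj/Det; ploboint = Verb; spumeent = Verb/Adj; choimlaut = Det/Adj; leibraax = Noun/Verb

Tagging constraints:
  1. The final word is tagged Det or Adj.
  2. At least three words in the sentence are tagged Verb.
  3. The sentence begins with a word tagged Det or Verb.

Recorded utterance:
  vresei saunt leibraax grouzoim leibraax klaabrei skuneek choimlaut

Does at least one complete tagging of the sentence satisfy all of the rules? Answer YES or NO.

NO

Candidates per position — 1:vresei {Det,Noun}; 2:saunt {Adj,Det}; 3:leibraax {Noun,Verb}; 4:grouzoim {Noun,Det}; 5:leibraax {Noun,Verb}; 6:klaabrei {Adj,Det}; 7:skuneek {Det}; 8:choimlaut {Det,Adj}.
Rule 2 cannot be satisfied by any choice of tags from the lexicon.
So there is no consistent tagging.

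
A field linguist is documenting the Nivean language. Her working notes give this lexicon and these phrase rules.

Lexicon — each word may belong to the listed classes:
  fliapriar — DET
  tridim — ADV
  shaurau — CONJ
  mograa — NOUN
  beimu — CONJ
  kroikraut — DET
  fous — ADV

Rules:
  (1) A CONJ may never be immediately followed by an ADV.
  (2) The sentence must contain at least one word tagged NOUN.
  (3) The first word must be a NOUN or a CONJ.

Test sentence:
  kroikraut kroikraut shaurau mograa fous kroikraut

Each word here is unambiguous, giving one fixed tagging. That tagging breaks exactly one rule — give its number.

Fixed tagging: DET DET CONJ NOUN ADV DET.
Checking each rule: R1 ✓, R2 ✓, R3 ✗.
Only rule 3 fails.

3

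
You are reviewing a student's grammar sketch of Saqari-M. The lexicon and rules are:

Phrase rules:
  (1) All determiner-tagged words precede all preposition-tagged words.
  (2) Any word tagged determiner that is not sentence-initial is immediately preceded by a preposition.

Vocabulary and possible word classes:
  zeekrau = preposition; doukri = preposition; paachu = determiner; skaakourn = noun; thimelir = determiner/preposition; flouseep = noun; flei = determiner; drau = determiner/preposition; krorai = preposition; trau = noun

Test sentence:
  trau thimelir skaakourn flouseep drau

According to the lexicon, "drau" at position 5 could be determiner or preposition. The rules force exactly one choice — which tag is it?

Candidates per position — 1:trau {noun}; 2:thimelir {determiner,preposition}; 3:skaakourn {noun}; 4:flouseep {noun}; 5:drau {determiner,preposition}.
Position 2: determiner is ruled out by rule 2; that leaves preposition.
Position 5: determiner is ruled out by rule 1; that leaves preposition.
So the tagging must be: noun preposition noun noun preposition.
Check: rule 1 ok; rule 2 ok.

preposition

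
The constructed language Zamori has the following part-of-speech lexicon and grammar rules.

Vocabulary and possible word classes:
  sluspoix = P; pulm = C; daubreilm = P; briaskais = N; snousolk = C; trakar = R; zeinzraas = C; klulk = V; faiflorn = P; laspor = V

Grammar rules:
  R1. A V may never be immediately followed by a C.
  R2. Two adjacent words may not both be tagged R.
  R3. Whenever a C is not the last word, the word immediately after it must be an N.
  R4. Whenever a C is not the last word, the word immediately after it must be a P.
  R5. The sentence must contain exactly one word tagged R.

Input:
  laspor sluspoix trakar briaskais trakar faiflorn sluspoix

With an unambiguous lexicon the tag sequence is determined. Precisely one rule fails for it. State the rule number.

Fixed tagging: V P R N R P P.
Checking each rule: R1 holds, R2 holds, R3 holds, R4 holds, R5 violated.
Only rule 5 fails.

5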